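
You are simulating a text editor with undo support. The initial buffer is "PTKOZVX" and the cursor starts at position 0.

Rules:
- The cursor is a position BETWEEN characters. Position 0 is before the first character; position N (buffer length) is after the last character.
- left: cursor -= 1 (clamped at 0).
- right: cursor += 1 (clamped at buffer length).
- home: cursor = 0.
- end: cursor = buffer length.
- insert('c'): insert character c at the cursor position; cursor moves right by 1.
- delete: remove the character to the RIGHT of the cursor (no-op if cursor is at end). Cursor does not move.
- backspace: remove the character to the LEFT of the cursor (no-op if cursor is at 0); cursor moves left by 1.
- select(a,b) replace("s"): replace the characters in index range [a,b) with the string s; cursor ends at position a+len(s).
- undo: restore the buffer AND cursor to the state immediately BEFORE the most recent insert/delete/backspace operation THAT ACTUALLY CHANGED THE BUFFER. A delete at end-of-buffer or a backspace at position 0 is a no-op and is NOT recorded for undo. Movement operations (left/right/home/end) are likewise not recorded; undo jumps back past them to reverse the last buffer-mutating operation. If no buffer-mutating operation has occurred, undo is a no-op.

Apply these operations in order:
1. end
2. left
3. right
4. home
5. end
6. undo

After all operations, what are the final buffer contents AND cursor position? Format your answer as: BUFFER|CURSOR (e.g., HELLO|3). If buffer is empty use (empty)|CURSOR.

After op 1 (end): buf='PTKOZVX' cursor=7
After op 2 (left): buf='PTKOZVX' cursor=6
After op 3 (right): buf='PTKOZVX' cursor=7
After op 4 (home): buf='PTKOZVX' cursor=0
After op 5 (end): buf='PTKOZVX' cursor=7
After op 6 (undo): buf='PTKOZVX' cursor=7

Answer: PTKOZVX|7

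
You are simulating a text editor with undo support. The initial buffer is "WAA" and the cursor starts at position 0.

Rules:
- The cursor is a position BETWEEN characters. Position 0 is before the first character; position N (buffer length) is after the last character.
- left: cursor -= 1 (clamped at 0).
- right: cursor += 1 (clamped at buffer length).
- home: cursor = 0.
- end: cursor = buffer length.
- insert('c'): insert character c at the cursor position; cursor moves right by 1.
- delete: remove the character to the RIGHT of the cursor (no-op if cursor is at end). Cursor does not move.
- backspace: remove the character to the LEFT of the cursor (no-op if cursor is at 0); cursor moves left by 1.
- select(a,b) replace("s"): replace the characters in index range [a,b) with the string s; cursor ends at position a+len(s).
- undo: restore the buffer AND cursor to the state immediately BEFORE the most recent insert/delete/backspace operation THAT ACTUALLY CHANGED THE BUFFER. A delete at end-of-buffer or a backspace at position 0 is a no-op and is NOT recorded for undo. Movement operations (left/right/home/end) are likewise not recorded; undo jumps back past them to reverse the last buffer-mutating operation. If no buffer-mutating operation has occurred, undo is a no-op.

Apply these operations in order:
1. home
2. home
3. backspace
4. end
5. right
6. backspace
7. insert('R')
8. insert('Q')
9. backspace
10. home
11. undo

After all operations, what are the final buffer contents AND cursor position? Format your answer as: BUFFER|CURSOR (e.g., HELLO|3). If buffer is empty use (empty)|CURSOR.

After op 1 (home): buf='WAA' cursor=0
After op 2 (home): buf='WAA' cursor=0
After op 3 (backspace): buf='WAA' cursor=0
After op 4 (end): buf='WAA' cursor=3
After op 5 (right): buf='WAA' cursor=3
After op 6 (backspace): buf='WA' cursor=2
After op 7 (insert('R')): buf='WAR' cursor=3
After op 8 (insert('Q')): buf='WARQ' cursor=4
After op 9 (backspace): buf='WAR' cursor=3
After op 10 (home): buf='WAR' cursor=0
After op 11 (undo): buf='WARQ' cursor=4

Answer: WARQ|4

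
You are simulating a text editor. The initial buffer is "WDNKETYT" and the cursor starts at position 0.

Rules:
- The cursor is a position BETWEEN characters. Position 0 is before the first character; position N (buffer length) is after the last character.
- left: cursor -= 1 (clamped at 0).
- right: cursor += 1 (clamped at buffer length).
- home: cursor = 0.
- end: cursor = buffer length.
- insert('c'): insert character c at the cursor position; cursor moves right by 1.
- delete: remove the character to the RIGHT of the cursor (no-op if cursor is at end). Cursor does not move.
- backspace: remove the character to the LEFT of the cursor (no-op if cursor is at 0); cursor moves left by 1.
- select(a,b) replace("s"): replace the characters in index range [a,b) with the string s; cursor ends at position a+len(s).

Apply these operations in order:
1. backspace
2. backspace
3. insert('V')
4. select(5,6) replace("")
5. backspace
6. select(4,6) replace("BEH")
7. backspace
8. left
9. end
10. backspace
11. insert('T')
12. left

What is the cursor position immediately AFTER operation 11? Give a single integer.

Answer: 7

Derivation:
After op 1 (backspace): buf='WDNKETYT' cursor=0
After op 2 (backspace): buf='WDNKETYT' cursor=0
After op 3 (insert('V')): buf='VWDNKETYT' cursor=1
After op 4 (select(5,6) replace("")): buf='VWDNKTYT' cursor=5
After op 5 (backspace): buf='VWDNTYT' cursor=4
After op 6 (select(4,6) replace("BEH")): buf='VWDNBEHT' cursor=7
After op 7 (backspace): buf='VWDNBET' cursor=6
After op 8 (left): buf='VWDNBET' cursor=5
After op 9 (end): buf='VWDNBET' cursor=7
After op 10 (backspace): buf='VWDNBE' cursor=6
After op 11 (insert('T')): buf='VWDNBET' cursor=7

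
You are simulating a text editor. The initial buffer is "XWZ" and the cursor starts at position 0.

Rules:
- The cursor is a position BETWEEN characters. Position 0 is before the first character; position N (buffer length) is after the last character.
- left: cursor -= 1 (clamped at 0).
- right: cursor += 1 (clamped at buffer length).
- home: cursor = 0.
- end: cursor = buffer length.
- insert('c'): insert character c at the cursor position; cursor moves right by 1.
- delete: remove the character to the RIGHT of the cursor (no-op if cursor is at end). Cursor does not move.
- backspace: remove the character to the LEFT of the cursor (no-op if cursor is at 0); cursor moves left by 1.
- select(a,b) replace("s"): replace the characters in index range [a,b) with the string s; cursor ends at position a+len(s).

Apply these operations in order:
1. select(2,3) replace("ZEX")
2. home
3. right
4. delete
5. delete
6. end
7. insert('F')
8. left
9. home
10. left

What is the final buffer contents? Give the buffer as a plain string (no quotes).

Answer: XEXF

Derivation:
After op 1 (select(2,3) replace("ZEX")): buf='XWZEX' cursor=5
After op 2 (home): buf='XWZEX' cursor=0
After op 3 (right): buf='XWZEX' cursor=1
After op 4 (delete): buf='XZEX' cursor=1
After op 5 (delete): buf='XEX' cursor=1
After op 6 (end): buf='XEX' cursor=3
After op 7 (insert('F')): buf='XEXF' cursor=4
After op 8 (left): buf='XEXF' cursor=3
After op 9 (home): buf='XEXF' cursor=0
After op 10 (left): buf='XEXF' cursor=0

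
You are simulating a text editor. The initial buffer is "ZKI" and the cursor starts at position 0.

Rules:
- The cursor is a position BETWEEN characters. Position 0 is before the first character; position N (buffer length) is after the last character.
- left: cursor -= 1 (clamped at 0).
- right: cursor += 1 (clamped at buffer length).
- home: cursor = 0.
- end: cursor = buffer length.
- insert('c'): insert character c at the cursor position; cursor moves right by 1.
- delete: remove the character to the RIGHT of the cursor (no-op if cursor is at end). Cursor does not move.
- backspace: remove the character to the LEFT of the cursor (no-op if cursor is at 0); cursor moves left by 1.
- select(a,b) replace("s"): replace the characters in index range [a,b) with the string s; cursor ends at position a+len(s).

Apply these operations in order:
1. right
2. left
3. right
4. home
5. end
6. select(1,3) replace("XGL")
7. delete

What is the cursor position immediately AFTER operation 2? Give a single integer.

After op 1 (right): buf='ZKI' cursor=1
After op 2 (left): buf='ZKI' cursor=0

Answer: 0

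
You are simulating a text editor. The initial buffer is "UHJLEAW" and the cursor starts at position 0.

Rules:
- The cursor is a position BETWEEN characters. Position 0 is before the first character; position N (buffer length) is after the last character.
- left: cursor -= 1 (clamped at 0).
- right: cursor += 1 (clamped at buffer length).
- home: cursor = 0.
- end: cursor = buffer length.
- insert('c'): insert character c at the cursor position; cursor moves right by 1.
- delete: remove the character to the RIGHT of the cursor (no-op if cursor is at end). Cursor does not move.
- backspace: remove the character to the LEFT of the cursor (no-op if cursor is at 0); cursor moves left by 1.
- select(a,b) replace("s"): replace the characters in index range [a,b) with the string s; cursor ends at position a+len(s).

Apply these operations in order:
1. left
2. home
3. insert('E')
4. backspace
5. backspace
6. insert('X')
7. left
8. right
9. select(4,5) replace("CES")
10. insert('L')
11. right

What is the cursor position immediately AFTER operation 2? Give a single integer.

Answer: 0

Derivation:
After op 1 (left): buf='UHJLEAW' cursor=0
After op 2 (home): buf='UHJLEAW' cursor=0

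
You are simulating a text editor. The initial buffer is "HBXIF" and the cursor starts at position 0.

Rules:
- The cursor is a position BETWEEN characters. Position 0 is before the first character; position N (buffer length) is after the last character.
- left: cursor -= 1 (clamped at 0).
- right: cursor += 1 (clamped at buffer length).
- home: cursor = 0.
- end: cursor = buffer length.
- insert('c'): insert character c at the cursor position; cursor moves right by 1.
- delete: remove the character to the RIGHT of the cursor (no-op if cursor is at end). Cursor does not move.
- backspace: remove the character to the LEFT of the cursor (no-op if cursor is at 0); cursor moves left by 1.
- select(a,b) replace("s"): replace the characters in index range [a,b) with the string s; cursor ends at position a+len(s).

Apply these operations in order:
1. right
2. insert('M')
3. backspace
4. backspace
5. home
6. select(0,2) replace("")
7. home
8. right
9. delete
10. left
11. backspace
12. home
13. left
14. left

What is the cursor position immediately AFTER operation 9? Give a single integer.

After op 1 (right): buf='HBXIF' cursor=1
After op 2 (insert('M')): buf='HMBXIF' cursor=2
After op 3 (backspace): buf='HBXIF' cursor=1
After op 4 (backspace): buf='BXIF' cursor=0
After op 5 (home): buf='BXIF' cursor=0
After op 6 (select(0,2) replace("")): buf='IF' cursor=0
After op 7 (home): buf='IF' cursor=0
After op 8 (right): buf='IF' cursor=1
After op 9 (delete): buf='I' cursor=1

Answer: 1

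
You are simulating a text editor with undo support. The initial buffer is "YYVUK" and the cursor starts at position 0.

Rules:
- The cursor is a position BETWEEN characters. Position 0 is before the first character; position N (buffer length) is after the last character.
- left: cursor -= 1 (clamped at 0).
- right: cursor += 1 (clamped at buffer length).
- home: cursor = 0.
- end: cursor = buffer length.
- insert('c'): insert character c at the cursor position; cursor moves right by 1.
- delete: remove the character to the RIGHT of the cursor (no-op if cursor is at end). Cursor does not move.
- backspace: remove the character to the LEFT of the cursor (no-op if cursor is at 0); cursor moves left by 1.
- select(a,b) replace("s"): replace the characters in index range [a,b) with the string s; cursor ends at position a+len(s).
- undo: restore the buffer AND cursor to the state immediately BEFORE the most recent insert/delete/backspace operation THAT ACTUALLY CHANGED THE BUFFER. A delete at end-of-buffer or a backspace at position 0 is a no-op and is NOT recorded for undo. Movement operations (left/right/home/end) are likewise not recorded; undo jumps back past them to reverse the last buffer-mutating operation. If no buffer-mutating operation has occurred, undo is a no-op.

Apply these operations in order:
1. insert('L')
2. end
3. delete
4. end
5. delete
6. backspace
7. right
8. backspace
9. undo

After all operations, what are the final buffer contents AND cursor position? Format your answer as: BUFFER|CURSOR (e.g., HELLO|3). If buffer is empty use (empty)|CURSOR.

Answer: LYYVU|5

Derivation:
After op 1 (insert('L')): buf='LYYVUK' cursor=1
After op 2 (end): buf='LYYVUK' cursor=6
After op 3 (delete): buf='LYYVUK' cursor=6
After op 4 (end): buf='LYYVUK' cursor=6
After op 5 (delete): buf='LYYVUK' cursor=6
After op 6 (backspace): buf='LYYVU' cursor=5
After op 7 (right): buf='LYYVU' cursor=5
After op 8 (backspace): buf='LYYV' cursor=4
After op 9 (undo): buf='LYYVU' cursor=5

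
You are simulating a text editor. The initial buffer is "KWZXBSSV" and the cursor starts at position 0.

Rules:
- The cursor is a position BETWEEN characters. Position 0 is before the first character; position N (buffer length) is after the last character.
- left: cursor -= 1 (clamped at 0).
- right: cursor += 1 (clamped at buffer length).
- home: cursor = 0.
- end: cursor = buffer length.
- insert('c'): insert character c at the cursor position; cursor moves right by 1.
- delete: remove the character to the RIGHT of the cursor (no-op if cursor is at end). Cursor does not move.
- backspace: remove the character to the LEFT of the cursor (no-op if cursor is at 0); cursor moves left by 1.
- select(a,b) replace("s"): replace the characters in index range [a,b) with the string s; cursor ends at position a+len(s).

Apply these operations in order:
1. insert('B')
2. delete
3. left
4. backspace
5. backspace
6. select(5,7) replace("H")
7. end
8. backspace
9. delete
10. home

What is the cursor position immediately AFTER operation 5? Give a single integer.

Answer: 0

Derivation:
After op 1 (insert('B')): buf='BKWZXBSSV' cursor=1
After op 2 (delete): buf='BWZXBSSV' cursor=1
After op 3 (left): buf='BWZXBSSV' cursor=0
After op 4 (backspace): buf='BWZXBSSV' cursor=0
After op 5 (backspace): buf='BWZXBSSV' cursor=0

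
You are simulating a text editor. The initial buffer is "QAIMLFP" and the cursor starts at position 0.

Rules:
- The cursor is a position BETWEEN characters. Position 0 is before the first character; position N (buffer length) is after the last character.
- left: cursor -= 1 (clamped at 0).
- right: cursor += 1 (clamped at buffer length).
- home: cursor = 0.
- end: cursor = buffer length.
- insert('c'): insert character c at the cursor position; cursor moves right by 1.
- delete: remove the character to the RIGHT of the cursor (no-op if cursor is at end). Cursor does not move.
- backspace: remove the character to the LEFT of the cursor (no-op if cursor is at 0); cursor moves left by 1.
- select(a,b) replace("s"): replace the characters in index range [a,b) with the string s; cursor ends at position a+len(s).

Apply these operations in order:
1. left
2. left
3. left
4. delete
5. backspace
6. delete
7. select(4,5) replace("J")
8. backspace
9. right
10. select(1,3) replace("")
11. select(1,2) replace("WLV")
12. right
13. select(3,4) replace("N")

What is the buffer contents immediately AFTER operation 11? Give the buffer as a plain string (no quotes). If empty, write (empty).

After op 1 (left): buf='QAIMLFP' cursor=0
After op 2 (left): buf='QAIMLFP' cursor=0
After op 3 (left): buf='QAIMLFP' cursor=0
After op 4 (delete): buf='AIMLFP' cursor=0
After op 5 (backspace): buf='AIMLFP' cursor=0
After op 6 (delete): buf='IMLFP' cursor=0
After op 7 (select(4,5) replace("J")): buf='IMLFJ' cursor=5
After op 8 (backspace): buf='IMLF' cursor=4
After op 9 (right): buf='IMLF' cursor=4
After op 10 (select(1,3) replace("")): buf='IF' cursor=1
After op 11 (select(1,2) replace("WLV")): buf='IWLV' cursor=4

Answer: IWLV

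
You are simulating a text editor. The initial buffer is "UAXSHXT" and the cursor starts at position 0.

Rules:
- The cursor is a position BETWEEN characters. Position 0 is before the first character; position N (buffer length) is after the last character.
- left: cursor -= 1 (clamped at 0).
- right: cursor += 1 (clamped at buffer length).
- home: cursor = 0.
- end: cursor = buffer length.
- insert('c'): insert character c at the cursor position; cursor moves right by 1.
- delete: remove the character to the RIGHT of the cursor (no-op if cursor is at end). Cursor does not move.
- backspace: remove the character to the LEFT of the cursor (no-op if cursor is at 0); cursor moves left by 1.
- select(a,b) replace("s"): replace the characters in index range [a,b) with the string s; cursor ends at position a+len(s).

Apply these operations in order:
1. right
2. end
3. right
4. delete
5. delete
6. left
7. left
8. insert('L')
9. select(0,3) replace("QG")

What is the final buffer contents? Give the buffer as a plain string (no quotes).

After op 1 (right): buf='UAXSHXT' cursor=1
After op 2 (end): buf='UAXSHXT' cursor=7
After op 3 (right): buf='UAXSHXT' cursor=7
After op 4 (delete): buf='UAXSHXT' cursor=7
After op 5 (delete): buf='UAXSHXT' cursor=7
After op 6 (left): buf='UAXSHXT' cursor=6
After op 7 (left): buf='UAXSHXT' cursor=5
After op 8 (insert('L')): buf='UAXSHLXT' cursor=6
After op 9 (select(0,3) replace("QG")): buf='QGSHLXT' cursor=2

Answer: QGSHLXT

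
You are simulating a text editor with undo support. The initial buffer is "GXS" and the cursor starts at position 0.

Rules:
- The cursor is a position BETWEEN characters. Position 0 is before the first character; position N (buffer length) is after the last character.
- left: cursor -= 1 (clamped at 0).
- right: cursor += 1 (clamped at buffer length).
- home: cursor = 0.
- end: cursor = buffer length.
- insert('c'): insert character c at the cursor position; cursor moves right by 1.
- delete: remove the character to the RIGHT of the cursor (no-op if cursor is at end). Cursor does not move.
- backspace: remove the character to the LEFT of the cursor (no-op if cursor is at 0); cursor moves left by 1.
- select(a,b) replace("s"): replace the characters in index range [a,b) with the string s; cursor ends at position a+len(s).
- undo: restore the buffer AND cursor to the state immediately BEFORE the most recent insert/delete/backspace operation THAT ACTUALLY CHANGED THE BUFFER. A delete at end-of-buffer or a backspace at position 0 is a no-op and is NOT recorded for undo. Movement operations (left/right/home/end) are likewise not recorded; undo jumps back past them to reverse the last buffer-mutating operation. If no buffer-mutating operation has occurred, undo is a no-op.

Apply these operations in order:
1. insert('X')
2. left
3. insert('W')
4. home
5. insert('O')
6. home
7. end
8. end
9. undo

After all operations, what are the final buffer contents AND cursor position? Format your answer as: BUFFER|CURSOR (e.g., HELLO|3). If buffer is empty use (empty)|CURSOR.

Answer: WXGXS|0

Derivation:
After op 1 (insert('X')): buf='XGXS' cursor=1
After op 2 (left): buf='XGXS' cursor=0
After op 3 (insert('W')): buf='WXGXS' cursor=1
After op 4 (home): buf='WXGXS' cursor=0
After op 5 (insert('O')): buf='OWXGXS' cursor=1
After op 6 (home): buf='OWXGXS' cursor=0
After op 7 (end): buf='OWXGXS' cursor=6
After op 8 (end): buf='OWXGXS' cursor=6
After op 9 (undo): buf='WXGXS' cursor=0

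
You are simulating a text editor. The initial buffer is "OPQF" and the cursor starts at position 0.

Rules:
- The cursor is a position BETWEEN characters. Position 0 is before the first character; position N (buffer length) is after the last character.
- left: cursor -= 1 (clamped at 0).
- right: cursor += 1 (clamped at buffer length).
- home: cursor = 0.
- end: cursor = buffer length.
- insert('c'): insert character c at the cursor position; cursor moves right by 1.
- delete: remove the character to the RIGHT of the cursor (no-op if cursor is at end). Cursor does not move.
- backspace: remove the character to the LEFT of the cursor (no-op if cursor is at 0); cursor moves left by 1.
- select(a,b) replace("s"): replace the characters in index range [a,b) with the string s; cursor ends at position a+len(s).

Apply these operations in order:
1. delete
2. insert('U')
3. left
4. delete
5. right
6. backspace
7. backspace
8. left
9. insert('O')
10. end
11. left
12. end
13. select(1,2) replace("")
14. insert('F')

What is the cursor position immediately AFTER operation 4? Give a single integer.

Answer: 0

Derivation:
After op 1 (delete): buf='PQF' cursor=0
After op 2 (insert('U')): buf='UPQF' cursor=1
After op 3 (left): buf='UPQF' cursor=0
After op 4 (delete): buf='PQF' cursor=0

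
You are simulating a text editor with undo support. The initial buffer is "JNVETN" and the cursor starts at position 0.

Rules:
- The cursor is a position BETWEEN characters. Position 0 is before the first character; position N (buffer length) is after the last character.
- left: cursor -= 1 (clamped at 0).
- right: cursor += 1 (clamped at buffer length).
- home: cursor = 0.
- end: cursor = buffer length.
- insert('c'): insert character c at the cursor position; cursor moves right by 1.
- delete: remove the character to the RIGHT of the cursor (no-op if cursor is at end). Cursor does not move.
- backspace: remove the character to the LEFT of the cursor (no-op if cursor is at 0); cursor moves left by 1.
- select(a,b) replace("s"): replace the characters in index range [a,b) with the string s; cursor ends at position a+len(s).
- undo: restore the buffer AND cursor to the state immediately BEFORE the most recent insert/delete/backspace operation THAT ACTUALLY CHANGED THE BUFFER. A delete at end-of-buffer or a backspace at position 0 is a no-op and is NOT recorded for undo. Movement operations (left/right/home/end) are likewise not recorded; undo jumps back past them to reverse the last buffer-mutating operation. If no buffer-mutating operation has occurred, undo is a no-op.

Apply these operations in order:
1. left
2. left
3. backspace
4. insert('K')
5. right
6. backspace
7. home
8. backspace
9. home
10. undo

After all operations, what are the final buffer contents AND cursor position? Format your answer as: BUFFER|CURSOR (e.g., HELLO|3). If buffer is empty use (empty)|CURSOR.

Answer: KJNVETN|2

Derivation:
After op 1 (left): buf='JNVETN' cursor=0
After op 2 (left): buf='JNVETN' cursor=0
After op 3 (backspace): buf='JNVETN' cursor=0
After op 4 (insert('K')): buf='KJNVETN' cursor=1
After op 5 (right): buf='KJNVETN' cursor=2
After op 6 (backspace): buf='KNVETN' cursor=1
After op 7 (home): buf='KNVETN' cursor=0
After op 8 (backspace): buf='KNVETN' cursor=0
After op 9 (home): buf='KNVETN' cursor=0
After op 10 (undo): buf='KJNVETN' cursor=2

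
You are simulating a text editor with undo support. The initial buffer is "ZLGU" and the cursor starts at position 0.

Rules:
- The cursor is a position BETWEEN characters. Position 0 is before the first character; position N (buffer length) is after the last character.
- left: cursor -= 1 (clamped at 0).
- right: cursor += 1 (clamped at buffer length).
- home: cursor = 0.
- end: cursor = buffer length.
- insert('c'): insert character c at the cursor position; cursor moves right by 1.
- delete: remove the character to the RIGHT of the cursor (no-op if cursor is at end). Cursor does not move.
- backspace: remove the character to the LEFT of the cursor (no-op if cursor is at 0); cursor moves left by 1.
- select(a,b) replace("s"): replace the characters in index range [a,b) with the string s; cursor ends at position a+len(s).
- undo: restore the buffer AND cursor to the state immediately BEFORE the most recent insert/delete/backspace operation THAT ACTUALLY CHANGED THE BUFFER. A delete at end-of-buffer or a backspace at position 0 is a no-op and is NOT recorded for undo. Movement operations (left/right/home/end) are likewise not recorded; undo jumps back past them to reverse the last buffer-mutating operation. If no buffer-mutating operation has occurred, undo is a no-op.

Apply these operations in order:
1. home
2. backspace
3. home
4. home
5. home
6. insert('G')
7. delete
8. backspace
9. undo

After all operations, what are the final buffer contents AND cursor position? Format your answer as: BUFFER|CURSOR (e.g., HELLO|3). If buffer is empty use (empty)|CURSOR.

Answer: GLGU|1

Derivation:
After op 1 (home): buf='ZLGU' cursor=0
After op 2 (backspace): buf='ZLGU' cursor=0
After op 3 (home): buf='ZLGU' cursor=0
After op 4 (home): buf='ZLGU' cursor=0
After op 5 (home): buf='ZLGU' cursor=0
After op 6 (insert('G')): buf='GZLGU' cursor=1
After op 7 (delete): buf='GLGU' cursor=1
After op 8 (backspace): buf='LGU' cursor=0
After op 9 (undo): buf='GLGU' cursor=1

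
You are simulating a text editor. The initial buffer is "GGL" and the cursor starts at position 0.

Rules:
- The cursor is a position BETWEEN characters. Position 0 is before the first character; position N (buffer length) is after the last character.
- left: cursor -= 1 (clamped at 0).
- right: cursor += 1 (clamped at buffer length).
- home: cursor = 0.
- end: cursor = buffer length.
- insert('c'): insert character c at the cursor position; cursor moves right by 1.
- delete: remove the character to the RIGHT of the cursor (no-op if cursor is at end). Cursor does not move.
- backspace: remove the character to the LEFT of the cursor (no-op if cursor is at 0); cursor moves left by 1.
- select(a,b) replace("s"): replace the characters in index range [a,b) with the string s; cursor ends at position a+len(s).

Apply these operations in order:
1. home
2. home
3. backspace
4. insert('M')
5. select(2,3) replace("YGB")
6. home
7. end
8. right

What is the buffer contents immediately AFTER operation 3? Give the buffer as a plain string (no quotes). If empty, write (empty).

After op 1 (home): buf='GGL' cursor=0
After op 2 (home): buf='GGL' cursor=0
After op 3 (backspace): buf='GGL' cursor=0

Answer: GGL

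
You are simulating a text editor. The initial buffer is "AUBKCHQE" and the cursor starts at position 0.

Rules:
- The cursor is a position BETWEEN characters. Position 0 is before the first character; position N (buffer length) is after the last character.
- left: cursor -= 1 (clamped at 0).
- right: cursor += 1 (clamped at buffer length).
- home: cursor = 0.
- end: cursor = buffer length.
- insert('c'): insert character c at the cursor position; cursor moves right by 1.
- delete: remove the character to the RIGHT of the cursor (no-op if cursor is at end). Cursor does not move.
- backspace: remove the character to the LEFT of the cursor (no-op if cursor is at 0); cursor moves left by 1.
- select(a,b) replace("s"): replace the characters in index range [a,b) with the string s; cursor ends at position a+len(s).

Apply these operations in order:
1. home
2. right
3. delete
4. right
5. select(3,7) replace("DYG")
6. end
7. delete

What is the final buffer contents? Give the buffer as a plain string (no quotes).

Answer: ABKDYG

Derivation:
After op 1 (home): buf='AUBKCHQE' cursor=0
After op 2 (right): buf='AUBKCHQE' cursor=1
After op 3 (delete): buf='ABKCHQE' cursor=1
After op 4 (right): buf='ABKCHQE' cursor=2
After op 5 (select(3,7) replace("DYG")): buf='ABKDYG' cursor=6
After op 6 (end): buf='ABKDYG' cursor=6
After op 7 (delete): buf='ABKDYG' cursor=6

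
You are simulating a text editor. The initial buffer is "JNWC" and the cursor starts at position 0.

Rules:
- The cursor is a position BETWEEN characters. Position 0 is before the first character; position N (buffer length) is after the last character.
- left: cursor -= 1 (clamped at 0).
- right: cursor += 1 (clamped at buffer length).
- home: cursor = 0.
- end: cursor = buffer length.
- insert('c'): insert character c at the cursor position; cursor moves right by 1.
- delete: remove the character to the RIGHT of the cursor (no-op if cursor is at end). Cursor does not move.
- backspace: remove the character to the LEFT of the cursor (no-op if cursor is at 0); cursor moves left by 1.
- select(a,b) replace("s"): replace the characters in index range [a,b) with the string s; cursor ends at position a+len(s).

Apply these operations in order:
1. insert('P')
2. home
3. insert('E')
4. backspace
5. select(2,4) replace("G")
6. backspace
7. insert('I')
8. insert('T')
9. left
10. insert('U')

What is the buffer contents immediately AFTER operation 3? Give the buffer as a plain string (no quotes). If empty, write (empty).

After op 1 (insert('P')): buf='PJNWC' cursor=1
After op 2 (home): buf='PJNWC' cursor=0
After op 3 (insert('E')): buf='EPJNWC' cursor=1

Answer: EPJNWC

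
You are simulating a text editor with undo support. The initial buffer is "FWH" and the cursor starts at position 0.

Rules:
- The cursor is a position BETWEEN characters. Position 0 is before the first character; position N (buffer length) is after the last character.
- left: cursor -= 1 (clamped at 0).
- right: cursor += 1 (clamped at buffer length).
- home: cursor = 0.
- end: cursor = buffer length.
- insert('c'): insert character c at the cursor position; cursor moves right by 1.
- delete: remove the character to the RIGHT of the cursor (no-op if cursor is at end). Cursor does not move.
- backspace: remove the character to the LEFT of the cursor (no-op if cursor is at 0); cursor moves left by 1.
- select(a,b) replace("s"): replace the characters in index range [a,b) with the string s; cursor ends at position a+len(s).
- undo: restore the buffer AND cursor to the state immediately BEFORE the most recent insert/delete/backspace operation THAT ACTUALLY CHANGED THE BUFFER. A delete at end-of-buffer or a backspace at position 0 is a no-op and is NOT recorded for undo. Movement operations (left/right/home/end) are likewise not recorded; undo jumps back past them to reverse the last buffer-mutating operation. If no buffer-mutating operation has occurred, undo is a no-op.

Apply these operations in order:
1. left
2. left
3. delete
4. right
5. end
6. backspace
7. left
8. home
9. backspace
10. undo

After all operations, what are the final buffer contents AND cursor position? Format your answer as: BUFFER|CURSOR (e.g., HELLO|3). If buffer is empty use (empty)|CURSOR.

Answer: WH|2

Derivation:
After op 1 (left): buf='FWH' cursor=0
After op 2 (left): buf='FWH' cursor=0
After op 3 (delete): buf='WH' cursor=0
After op 4 (right): buf='WH' cursor=1
After op 5 (end): buf='WH' cursor=2
After op 6 (backspace): buf='W' cursor=1
After op 7 (left): buf='W' cursor=0
After op 8 (home): buf='W' cursor=0
After op 9 (backspace): buf='W' cursor=0
After op 10 (undo): buf='WH' cursor=2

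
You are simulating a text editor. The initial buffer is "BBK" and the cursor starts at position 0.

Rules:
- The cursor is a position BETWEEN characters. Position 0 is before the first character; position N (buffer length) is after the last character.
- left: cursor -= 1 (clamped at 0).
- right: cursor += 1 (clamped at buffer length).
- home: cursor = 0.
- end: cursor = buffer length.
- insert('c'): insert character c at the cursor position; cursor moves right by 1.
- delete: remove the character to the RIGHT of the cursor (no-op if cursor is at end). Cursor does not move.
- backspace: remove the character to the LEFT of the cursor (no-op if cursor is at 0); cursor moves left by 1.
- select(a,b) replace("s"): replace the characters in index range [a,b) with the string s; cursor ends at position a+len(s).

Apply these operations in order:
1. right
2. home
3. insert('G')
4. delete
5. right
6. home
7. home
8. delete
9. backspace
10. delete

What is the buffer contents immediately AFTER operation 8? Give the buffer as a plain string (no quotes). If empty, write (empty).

After op 1 (right): buf='BBK' cursor=1
After op 2 (home): buf='BBK' cursor=0
After op 3 (insert('G')): buf='GBBK' cursor=1
After op 4 (delete): buf='GBK' cursor=1
After op 5 (right): buf='GBK' cursor=2
After op 6 (home): buf='GBK' cursor=0
After op 7 (home): buf='GBK' cursor=0
After op 8 (delete): buf='BK' cursor=0

Answer: BK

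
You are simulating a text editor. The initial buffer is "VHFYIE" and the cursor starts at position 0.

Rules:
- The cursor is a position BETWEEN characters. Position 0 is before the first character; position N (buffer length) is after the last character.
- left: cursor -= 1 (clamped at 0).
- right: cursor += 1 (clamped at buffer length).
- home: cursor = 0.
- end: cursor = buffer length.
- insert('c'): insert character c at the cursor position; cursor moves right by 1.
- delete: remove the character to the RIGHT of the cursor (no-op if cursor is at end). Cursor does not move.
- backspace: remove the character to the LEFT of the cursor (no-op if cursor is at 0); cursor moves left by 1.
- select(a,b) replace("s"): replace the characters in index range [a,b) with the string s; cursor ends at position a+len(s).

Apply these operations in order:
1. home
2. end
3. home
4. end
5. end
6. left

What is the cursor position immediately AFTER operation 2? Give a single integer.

Answer: 6

Derivation:
After op 1 (home): buf='VHFYIE' cursor=0
After op 2 (end): buf='VHFYIE' cursor=6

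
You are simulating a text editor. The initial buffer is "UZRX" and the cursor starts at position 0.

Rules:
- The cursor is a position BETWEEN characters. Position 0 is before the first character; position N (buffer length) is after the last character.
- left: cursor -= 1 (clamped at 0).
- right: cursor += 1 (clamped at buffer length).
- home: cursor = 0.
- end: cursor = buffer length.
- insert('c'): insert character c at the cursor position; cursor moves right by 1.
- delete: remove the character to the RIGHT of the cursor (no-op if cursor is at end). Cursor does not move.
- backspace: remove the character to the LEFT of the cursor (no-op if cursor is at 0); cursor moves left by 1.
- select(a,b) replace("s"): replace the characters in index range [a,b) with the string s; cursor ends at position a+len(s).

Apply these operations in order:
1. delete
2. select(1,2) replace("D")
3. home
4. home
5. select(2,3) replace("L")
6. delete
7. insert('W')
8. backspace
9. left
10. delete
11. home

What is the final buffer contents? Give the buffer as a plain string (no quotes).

Answer: ZD

Derivation:
After op 1 (delete): buf='ZRX' cursor=0
After op 2 (select(1,2) replace("D")): buf='ZDX' cursor=2
After op 3 (home): buf='ZDX' cursor=0
After op 4 (home): buf='ZDX' cursor=0
After op 5 (select(2,3) replace("L")): buf='ZDL' cursor=3
After op 6 (delete): buf='ZDL' cursor=3
After op 7 (insert('W')): buf='ZDLW' cursor=4
After op 8 (backspace): buf='ZDL' cursor=3
After op 9 (left): buf='ZDL' cursor=2
After op 10 (delete): buf='ZD' cursor=2
After op 11 (home): buf='ZD' cursor=0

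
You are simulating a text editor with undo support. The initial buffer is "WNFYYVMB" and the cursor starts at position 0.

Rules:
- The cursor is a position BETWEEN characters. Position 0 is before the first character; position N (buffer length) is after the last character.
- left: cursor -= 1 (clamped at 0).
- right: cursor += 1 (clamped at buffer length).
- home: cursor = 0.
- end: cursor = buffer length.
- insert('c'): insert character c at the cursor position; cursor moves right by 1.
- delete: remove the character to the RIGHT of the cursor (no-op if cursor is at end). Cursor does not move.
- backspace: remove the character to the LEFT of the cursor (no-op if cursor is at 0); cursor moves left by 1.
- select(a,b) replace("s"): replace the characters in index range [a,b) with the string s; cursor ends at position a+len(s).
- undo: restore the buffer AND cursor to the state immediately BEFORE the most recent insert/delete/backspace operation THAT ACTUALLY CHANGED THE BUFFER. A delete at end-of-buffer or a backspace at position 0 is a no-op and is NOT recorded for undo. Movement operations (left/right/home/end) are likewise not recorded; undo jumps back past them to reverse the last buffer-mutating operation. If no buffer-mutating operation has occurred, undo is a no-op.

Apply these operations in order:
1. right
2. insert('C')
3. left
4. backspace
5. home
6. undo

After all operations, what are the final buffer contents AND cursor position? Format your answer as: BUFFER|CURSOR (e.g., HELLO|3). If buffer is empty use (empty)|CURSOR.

Answer: WCNFYYVMB|1

Derivation:
After op 1 (right): buf='WNFYYVMB' cursor=1
After op 2 (insert('C')): buf='WCNFYYVMB' cursor=2
After op 3 (left): buf='WCNFYYVMB' cursor=1
After op 4 (backspace): buf='CNFYYVMB' cursor=0
After op 5 (home): buf='CNFYYVMB' cursor=0
After op 6 (undo): buf='WCNFYYVMB' cursor=1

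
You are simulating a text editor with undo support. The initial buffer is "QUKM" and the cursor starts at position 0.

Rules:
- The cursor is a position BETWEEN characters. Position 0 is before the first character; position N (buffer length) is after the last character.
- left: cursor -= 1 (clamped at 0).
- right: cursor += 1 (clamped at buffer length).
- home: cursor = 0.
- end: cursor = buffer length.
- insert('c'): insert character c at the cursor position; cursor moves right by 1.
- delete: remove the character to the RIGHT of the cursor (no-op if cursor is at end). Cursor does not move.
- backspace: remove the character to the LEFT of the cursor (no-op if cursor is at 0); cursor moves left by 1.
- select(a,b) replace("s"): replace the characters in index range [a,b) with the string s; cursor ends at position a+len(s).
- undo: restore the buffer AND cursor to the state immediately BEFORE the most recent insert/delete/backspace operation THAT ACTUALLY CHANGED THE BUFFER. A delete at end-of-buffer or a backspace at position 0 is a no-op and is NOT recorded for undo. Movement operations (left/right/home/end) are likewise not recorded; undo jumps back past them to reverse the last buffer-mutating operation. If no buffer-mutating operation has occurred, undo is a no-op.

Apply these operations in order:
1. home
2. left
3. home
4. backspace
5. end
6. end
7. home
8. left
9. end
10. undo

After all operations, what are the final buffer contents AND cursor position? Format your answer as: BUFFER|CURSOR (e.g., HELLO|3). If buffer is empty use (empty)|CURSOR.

After op 1 (home): buf='QUKM' cursor=0
After op 2 (left): buf='QUKM' cursor=0
After op 3 (home): buf='QUKM' cursor=0
After op 4 (backspace): buf='QUKM' cursor=0
After op 5 (end): buf='QUKM' cursor=4
After op 6 (end): buf='QUKM' cursor=4
After op 7 (home): buf='QUKM' cursor=0
After op 8 (left): buf='QUKM' cursor=0
After op 9 (end): buf='QUKM' cursor=4
After op 10 (undo): buf='QUKM' cursor=4

Answer: QUKM|4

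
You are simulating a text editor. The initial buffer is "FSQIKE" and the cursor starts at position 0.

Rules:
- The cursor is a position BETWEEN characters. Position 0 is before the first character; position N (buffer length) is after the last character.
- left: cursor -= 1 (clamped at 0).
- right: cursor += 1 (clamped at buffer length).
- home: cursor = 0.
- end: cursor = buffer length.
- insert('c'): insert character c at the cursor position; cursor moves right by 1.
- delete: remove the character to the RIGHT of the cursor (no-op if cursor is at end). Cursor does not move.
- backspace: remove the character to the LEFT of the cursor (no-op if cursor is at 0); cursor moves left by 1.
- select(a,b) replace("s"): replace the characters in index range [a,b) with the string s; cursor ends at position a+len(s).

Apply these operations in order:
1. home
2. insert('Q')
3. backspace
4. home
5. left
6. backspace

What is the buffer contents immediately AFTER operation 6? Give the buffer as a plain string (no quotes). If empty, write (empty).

After op 1 (home): buf='FSQIKE' cursor=0
After op 2 (insert('Q')): buf='QFSQIKE' cursor=1
After op 3 (backspace): buf='FSQIKE' cursor=0
After op 4 (home): buf='FSQIKE' cursor=0
After op 5 (left): buf='FSQIKE' cursor=0
After op 6 (backspace): buf='FSQIKE' cursor=0

Answer: FSQIKE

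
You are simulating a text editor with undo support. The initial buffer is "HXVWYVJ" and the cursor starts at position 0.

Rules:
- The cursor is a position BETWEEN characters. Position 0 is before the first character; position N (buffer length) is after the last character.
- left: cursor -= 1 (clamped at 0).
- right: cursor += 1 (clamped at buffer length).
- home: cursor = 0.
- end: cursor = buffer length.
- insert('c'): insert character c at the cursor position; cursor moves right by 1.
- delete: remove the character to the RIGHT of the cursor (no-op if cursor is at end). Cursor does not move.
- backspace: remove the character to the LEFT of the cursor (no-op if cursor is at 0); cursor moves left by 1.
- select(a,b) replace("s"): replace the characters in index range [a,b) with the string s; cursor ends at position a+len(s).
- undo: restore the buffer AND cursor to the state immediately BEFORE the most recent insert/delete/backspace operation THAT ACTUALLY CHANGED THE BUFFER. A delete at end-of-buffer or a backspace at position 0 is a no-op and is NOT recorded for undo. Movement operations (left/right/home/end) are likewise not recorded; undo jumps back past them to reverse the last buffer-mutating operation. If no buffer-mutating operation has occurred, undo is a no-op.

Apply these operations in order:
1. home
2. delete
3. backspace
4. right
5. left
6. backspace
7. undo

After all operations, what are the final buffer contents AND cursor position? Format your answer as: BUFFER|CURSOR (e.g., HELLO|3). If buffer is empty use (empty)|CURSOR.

Answer: HXVWYVJ|0

Derivation:
After op 1 (home): buf='HXVWYVJ' cursor=0
After op 2 (delete): buf='XVWYVJ' cursor=0
After op 3 (backspace): buf='XVWYVJ' cursor=0
After op 4 (right): buf='XVWYVJ' cursor=1
After op 5 (left): buf='XVWYVJ' cursor=0
After op 6 (backspace): buf='XVWYVJ' cursor=0
After op 7 (undo): buf='HXVWYVJ' cursor=0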